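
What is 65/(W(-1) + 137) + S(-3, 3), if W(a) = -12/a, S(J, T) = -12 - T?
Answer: -2170/149 ≈ -14.564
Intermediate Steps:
65/(W(-1) + 137) + S(-3, 3) = 65/(-12/(-1) + 137) + (-12 - 1*3) = 65/(-12*(-1) + 137) + (-12 - 3) = 65/(12 + 137) - 15 = 65/149 - 15 = -2170/149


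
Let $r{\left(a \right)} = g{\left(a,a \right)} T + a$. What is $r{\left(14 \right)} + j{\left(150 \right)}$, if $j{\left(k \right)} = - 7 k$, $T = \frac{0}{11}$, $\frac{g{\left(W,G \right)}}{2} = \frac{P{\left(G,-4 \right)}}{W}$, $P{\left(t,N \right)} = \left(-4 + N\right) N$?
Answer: $-1036$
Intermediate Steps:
$P{\left(t,N \right)} = N \left(-4 + N\right)$
$g{\left(W,G \right)} = \frac{64}{W}$ ($g{\left(W,G \right)} = 2 \frac{\left(-4\right) \left(-4 - 4\right)}{W} = 2 \frac{\left(-4\right) \left(-8\right)}{W} = 2 \frac{32}{W} = \frac{64}{W}$)
$T = 0$ ($T = 0 \cdot \frac{1}{11} = 0$)
$r{\left(a \right)} = a$ ($r{\left(a \right)} = \frac{64}{a} 0 + a = 0 + a = a$)
$r{\left(14 \right)} + j{\left(150 \right)} = 14 - 1050 = -1036$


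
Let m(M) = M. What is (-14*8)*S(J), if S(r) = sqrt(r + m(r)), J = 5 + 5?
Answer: -224*sqrt(5) ≈ -500.88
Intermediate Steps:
J = 10
S(r) = sqrt(2)*sqrt(r) (S(r) = sqrt(r + r) = sqrt(2*r) = sqrt(2)*sqrt(r))
(-14*8)*S(J) = (-14*8)*(sqrt(2)*sqrt(10)) = -224*sqrt(5)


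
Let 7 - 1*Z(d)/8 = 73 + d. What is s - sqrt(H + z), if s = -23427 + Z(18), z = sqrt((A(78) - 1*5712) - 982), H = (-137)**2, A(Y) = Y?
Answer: -24099 - sqrt(18769 + 2*I*sqrt(1654)) ≈ -24236.0 - 0.29686*I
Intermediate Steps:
H = 18769
z = 2*I*sqrt(1654) (z = sqrt((78 - 1*5712) - 982) = sqrt((78 - 5712) - 982) = sqrt(-5634 - 982) = sqrt(-6616) = 2*I*sqrt(1654) ≈ 81.339*I)
Z(d) = -528 - 8*d (Z(d) = 56 - 8*(73 + d) = 56 + (-584 - 8*d) = -528 - 8*d)
s = -24099 (s = -23427 + (-528 - 8*18) = -23427 + (-528 - 144) = -23427 - 672 = -24099)
s - sqrt(H + z) = -24099 - sqrt(18769 + 2*I*sqrt(1654))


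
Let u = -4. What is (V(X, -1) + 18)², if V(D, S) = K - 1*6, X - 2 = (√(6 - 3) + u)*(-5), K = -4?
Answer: 64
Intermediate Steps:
X = 22 - 5*√3 (X = 2 + (√(6 - 3) - 4)*(-5) = 2 + (√3 - 4)*(-5) = 2 + (-4 + √3)*(-5) = 2 + (20 - 5*√3) = 22 - 5*√3 ≈ 13.340)
V(D, S) = -10 (V(D, S) = -4 - 1*6 = -4 - 6 = -10)
(V(X, -1) + 18)² = (-10 + 18)² = 8² = 64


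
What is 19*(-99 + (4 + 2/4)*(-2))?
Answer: -2052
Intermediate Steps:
19*(-99 + (4 + 2/4)*(-2)) = 19*(-99 + (4 + 2*(¼))*(-2)) = 19*(-99 + (4 + ½)*(-2)) = 19*(-99 + (9/2)*(-2)) = 19*(-99 - 9) = 19*(-108) = -2052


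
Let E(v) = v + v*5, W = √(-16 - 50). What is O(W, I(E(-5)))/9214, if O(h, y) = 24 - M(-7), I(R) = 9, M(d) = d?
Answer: 31/9214 ≈ 0.0033644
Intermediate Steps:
W = I*√66 (W = √(-66) = I*√66 ≈ 8.124*I)
E(v) = 6*v (E(v) = v + 5*v = 6*v)
O(h, y) = 31 (O(h, y) = 24 - 1*(-7) = 24 + 7 = 31)
O(W, I(E(-5)))/9214 = 31/9214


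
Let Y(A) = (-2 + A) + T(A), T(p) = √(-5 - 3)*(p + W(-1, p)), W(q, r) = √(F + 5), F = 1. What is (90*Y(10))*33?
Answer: 23760 + 5940*I*√2*(10 + √6) ≈ 23760.0 + 1.0458e+5*I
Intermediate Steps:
W(q, r) = √6 (W(q, r) = √(1 + 5) = √6)
T(p) = 2*I*√2*(p + √6) (T(p) = √(-5 - 3)*(p + √6) = √(-8)*(p + √6) = (2*I*√2)*(p + √6) = 2*I*√2*(p + √6))
Y(A) = -2 + A + 2*I*√2*(A + √6) (Y(A) = (-2 + A) + 2*I*√2*(A + √6) = -2 + A + 2*I*√2*(A + √6))
(90*Y(10))*33 = (90*(-2 + 10 + 2*I*√2*(10 + √6)))*33 = (90*(8 + 2*I*√2*(10 + √6)))*33 = (720 + 180*I*√2*(10 + √6))*33 = 23760 + 5940*I*√2*(10 + √6)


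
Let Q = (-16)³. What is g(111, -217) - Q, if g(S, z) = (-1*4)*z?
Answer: 4964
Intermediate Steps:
Q = -4096
g(S, z) = -4*z
g(111, -217) - Q = -4*(-217) - 1*(-4096) = 868 + 4096 = 4964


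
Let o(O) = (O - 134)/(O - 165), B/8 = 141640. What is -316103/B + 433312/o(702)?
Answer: 32957982928847/80451520 ≈ 4.0966e+5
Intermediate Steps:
B = 1133120 (B = 8*141640 = 1133120)
o(O) = (-134 + O)/(-165 + O)
-316103/B + 433312/o(702) = -316103/1133120 + 433312/(((-134 + 702)/(-165 + 702))) = -316103*1/1133120 + 433312/((568/537)) = -316103/1133120 + 433312/(((1/537)*568)) = -316103/1133120 + 433312/(568/537) = -316103/1133120 + 433312*(537/568) = -316103/1133120 + 29086068/71 = 32957982928847/80451520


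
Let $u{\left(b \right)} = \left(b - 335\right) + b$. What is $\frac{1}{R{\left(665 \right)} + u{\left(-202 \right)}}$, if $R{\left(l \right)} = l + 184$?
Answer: $\frac{1}{110} \approx 0.0090909$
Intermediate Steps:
$u{\left(b \right)} = -335 + 2 b$ ($u{\left(b \right)} = \left(-335 + b\right) + b = -335 + 2 b$)
$R{\left(l \right)} = 184 + l$
$\frac{1}{R{\left(665 \right)} + u{\left(-202 \right)}} = \frac{1}{\left(184 + 665\right) + \left(-335 + 2 \left(-202\right)\right)} = \frac{1}{849 - 739} = \frac{1}{110}$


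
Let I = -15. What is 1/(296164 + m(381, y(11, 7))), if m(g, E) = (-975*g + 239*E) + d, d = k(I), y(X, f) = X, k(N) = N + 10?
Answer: -1/72687 ≈ -1.3758e-5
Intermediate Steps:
k(N) = 10 + N
d = -5 (d = 10 - 15 = -5)
m(g, E) = -5 - 975*g + 239*E (m(g, E) = (-975*g + 239*E) - 5 = -5 - 975*g + 239*E)
1/(296164 + m(381, y(11, 7))) = 1/(296164 + (-5 - 975*381 + 239*11)) = 1/(296164 + (-5 - 371475 + 2629)) = 1/(296164 - 368851) = 1/(-72687) = -1/72687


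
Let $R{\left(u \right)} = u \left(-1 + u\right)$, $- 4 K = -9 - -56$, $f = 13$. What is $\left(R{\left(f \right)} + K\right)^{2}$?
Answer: $\frac{332929}{16} \approx 20808.0$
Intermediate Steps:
$K = - \frac{47}{4}$ ($K = - \frac{-9 - -56}{4} = - \frac{-9 + 56}{4} = \left(- \frac{1}{4}\right) 47 = - \frac{47}{4} \approx -11.75$)
$\left(R{\left(f \right)} + K\right)^{2} = \left(13 \left(-1 + 13\right) - \frac{47}{4}\right)^{2} = \left(13 \cdot 12 - \frac{47}{4}\right)^{2} = \left(156 - \frac{47}{4}\right)^{2} = \left(\frac{577}{4}\right)^{2} = \frac{332929}{16}$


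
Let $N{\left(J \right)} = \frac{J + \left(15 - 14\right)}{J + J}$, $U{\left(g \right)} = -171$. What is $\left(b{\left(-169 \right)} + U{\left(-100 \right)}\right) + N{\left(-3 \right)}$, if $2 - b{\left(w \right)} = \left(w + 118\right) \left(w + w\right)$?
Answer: $- \frac{52220}{3} \approx -17407.0$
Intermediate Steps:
$b{\left(w \right)} = 2 - 2 w \left(118 + w\right)$ ($b{\left(w \right)} = 2 - \left(w + 118\right) \left(w + w\right) = 2 - \left(118 + w\right) 2 w = 2 - 2 w \left(118 + w\right)$)
$N{\left(J \right)} = \frac{1 + J}{2 J}$ ($N{\left(J \right)} = \frac{J + \left(15 - 14\right)}{2 J} = \left(J + 1\right) \frac{1}{2 J} = \left(1 + J\right) \frac{1}{2 J} = \frac{1 + J}{2 J}$)
$\left(b{\left(-169 \right)} + U{\left(-100 \right)}\right) + N{\left(-3 \right)} = \left(\left(2 - -39884 - 2 \left(-169\right)^{2}\right) - 171\right) + \frac{1 - 3}{2 \left(-3\right)} = \left(\left(2 + 39884 - 57122\right) - 171\right) + \frac{1}{2} \left(- \frac{1}{3}\right) \left(-2\right) = \left(\left(2 + 39884 - 57122\right) - 171\right) + \frac{1}{3} = \left(-17236 - 171\right) + \frac{1}{3} = -17407 + \frac{1}{3} = - \frac{52220}{3}$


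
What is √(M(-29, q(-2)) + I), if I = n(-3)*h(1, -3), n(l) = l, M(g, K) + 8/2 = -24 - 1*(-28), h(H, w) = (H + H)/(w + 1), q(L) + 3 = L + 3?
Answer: √3 ≈ 1.7320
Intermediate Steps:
q(L) = L (q(L) = -3 + (L + 3) = -3 + (3 + L) = L)
h(H, w) = 2*H/(1 + w) (h(H, w) = (2*H)/(1 + w) = 2*H/(1 + w))
M(g, K) = 0 (M(g, K) = -4 + (-24 - 1*(-28)) = -4 + (-24 + 28) = -4 + 4 = 0)
I = 3 (I = -6/(1 - 3) = -6/(-2) = -6*(-1)/2 = -3*(-1) = 3)
√(M(-29, q(-2)) + I) = √(0 + 3) = √3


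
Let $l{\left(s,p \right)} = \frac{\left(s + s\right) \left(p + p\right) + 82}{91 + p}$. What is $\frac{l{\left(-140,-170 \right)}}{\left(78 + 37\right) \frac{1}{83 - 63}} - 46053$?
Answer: $- \frac{84059429}{1817} \approx -46263.0$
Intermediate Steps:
$l{\left(s,p \right)} = \frac{82 + 4 p s}{91 + p}$ ($l{\left(s,p \right)} = \frac{2 s 2 p + 82}{91 + p} = \frac{4 p s + 82}{91 + p} = \frac{82 + 4 p s}{91 + p}$)
$\frac{l{\left(-140,-170 \right)}}{\left(78 + 37\right) \frac{1}{83 - 63}} - 46053 = \frac{2 \frac{1}{91 - 170} \left(41 + 2 \left(-170\right) \left(-140\right)\right)}{\left(78 + 37\right) \frac{1}{83 - 63}} - 46053 = \frac{2 \frac{1}{-79} \left(41 + 47600\right)}{115 \cdot \frac{1}{20}} - 46053 = \frac{2 \left(- \frac{1}{79}\right) 47641}{115 \cdot \frac{1}{20}} - 46053 = - \frac{95282}{79 \cdot \frac{23}{4}} - 46053 = \left(- \frac{95282}{79}\right) \frac{4}{23} - 46053 = - \frac{381128}{1817} - 46053 = - \frac{84059429}{1817}$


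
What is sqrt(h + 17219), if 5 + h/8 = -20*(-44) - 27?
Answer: 3*sqrt(2667) ≈ 154.93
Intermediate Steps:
h = 6784 (h = -40 + 8*(-20*(-44) - 27) = -40 + 8*(880 - 27) = -40 + 8*853 = -40 + 6824 = 6784)
sqrt(h + 17219) = sqrt(6784 + 17219) = sqrt(24003) = 3*sqrt(2667)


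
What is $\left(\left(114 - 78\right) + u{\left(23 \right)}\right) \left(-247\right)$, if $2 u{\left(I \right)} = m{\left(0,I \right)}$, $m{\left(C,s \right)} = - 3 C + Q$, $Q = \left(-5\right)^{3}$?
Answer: $\frac{13091}{2} \approx 6545.5$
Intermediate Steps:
$Q = -125$
$m{\left(C,s \right)} = -125 - 3 C$ ($m{\left(C,s \right)} = - 3 C - 125 = -125 - 3 C$)
$u{\left(I \right)} = - \frac{125}{2}$ ($u{\left(I \right)} = \frac{-125 - 0}{2} = \frac{-125 + 0}{2} = \frac{1}{2} \left(-125\right) = - \frac{125}{2}$)
$\left(\left(114 - 78\right) + u{\left(23 \right)}\right) \left(-247\right) = \left(\left(114 - 78\right) - \frac{125}{2}\right) \left(-247\right) = \left(36 - \frac{125}{2}\right) \left(-247\right) = \left(- \frac{53}{2}\right) \left(-247\right) = \frac{13091}{2}$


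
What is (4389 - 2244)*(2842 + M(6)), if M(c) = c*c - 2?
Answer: 6169020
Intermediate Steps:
M(c) = -2 + c² (M(c) = c² - 2 = -2 + c²)
(4389 - 2244)*(2842 + M(6)) = (4389 - 2244)*(2842 + (-2 + 6²)) = 2145*(2842 + (-2 + 36)) = 2145*(2842 + 34) = 2145*2876 = 6169020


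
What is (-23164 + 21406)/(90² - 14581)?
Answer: 1758/6481 ≈ 0.27125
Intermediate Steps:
(-23164 + 21406)/(90² - 14581) = -1758/(8100 - 14581) = -1758/(-6481) = -1758*(-1/6481) = 1758/6481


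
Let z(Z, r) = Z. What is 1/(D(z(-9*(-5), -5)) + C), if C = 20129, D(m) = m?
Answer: 1/20174 ≈ 4.9569e-5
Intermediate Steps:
1/(D(z(-9*(-5), -5)) + C) = 1/(-9*(-5) + 20129) = 1/(45 + 20129) = 1/20174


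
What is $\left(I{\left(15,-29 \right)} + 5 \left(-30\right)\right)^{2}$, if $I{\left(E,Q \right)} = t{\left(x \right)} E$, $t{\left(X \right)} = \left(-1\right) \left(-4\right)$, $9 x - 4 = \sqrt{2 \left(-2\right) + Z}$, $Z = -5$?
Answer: $8100$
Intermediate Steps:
$x = \frac{4}{9} + \frac{i}{3}$ ($x = \frac{4}{9} + \frac{\sqrt{2 \left(-2\right) - 5}}{9} = \frac{4}{9} + \frac{\sqrt{-4 - 5}}{9} = \frac{4}{9} + \frac{\sqrt{-9}}{9} = \frac{4}{9} + \frac{3 i}{9} = \frac{4}{9} + \frac{i}{3} \approx 0.44444 + 0.33333 i$)
$t{\left(X \right)} = 4$
$I{\left(E,Q \right)} = 4 E$
$\left(I{\left(15,-29 \right)} + 5 \left(-30\right)\right)^{2} = \left(4 \cdot 15 + 5 \left(-30\right)\right)^{2} = \left(60 - 150\right)^{2} = \left(-90\right)^{2} = 8100$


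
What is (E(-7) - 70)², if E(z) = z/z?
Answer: 4761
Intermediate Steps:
E(z) = 1
(E(-7) - 70)² = (1 - 70)² = (-69)² = 4761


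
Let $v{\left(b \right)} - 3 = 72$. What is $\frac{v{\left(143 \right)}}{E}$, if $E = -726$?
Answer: $- \frac{25}{242} \approx -0.10331$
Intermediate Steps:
$v{\left(b \right)} = 75$ ($v{\left(b \right)} = 3 + 72 = 75$)
$\frac{v{\left(143 \right)}}{E} = \frac{75}{-726} = 75 \left(- \frac{1}{726}\right) = - \frac{25}{242}$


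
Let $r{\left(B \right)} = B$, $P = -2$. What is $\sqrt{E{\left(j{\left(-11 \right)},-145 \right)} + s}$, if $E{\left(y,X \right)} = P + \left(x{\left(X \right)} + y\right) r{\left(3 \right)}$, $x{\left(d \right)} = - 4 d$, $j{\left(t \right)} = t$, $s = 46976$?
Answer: $9 \sqrt{601} \approx 220.64$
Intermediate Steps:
$E{\left(y,X \right)} = -2 - 12 X + 3 y$ ($E{\left(y,X \right)} = -2 + \left(- 4 X + y\right) 3 = -2 + \left(y - 4 X\right) 3 = -2 - \left(- 3 y + 12 X\right) = -2 - 12 X + 3 y$)
$\sqrt{E{\left(j{\left(-11 \right)},-145 \right)} + s} = \sqrt{\left(-2 - -1740 + 3 \left(-11\right)\right) + 46976} = \sqrt{\left(-2 + 1740 - 33\right) + 46976} = \sqrt{1705 + 46976} = \sqrt{48681} = 9 \sqrt{601}$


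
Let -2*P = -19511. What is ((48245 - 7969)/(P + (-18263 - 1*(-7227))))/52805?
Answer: -80552/135233605 ≈ -0.00059565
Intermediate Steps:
P = 19511/2 (P = -½*(-19511) = 19511/2 ≈ 9755.5)
((48245 - 7969)/(P + (-18263 - 1*(-7227))))/52805 = ((48245 - 7969)/(19511/2 + (-18263 - 1*(-7227))))/52805 = (40276/(19511/2 + (-18263 + 7227)))*(1/52805) = (40276/(19511/2 - 11036))*(1/52805) = (40276/(-2561/2))*(1/52805) = (40276*(-2/2561))*(1/52805) = -80552/2561*1/52805 = -80552/135233605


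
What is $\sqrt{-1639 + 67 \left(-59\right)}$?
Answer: $2 i \sqrt{1398} \approx 74.78 i$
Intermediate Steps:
$\sqrt{-1639 + 67 \left(-59\right)} = \sqrt{-1639 - 3953} = \sqrt{-5592} = 2 i \sqrt{1398}$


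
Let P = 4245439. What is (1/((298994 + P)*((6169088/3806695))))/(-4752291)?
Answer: -3806695/133230511864980555264 ≈ -2.8572e-14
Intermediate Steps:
(1/((298994 + P)*((6169088/3806695))))/(-4752291) = (1/((298994 + 4245439)*((6169088/3806695))))/(-4752291) = (1/(4544433*((6169088*(1/3806695)))))*(-1/4752291) = (1/(4544433*(6169088/3806695)))*(-1/4752291) = ((1/4544433)*(3806695/6169088))*(-1/4752291) = (3806695/28035007087104)*(-1/4752291) = -3806695/133230511864980555264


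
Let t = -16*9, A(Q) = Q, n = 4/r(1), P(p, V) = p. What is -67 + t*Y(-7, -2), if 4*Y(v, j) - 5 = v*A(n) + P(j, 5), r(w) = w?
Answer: 833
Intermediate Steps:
n = 4 (n = 4/1 = 4*1 = 4)
Y(v, j) = 5/4 + v + j/4 (Y(v, j) = 5/4 + (v*4 + j)/4 = 5/4 + (4*v + j)/4 = 5/4 + (j + 4*v)/4 = 5/4 + (v + j/4) = 5/4 + v + j/4)
t = -144
-67 + t*Y(-7, -2) = -67 - 144*(5/4 - 7 + (¼)*(-2)) = -67 - 144*(5/4 - 7 - ½) = -67 - 144*(-25/4) = -67 + 900 = 833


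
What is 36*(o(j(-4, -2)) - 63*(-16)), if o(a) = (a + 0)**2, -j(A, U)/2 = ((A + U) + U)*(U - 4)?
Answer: 368064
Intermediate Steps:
j(A, U) = -2*(-4 + U)*(A + 2*U) (j(A, U) = -2*((A + U) + U)*(U - 4) = -2*(A + 2*U)*(-4 + U) = -2*(-4 + U)*(A + 2*U))
o(a) = a**2
36*(o(j(-4, -2)) - 63*(-16)) = 36*((-4*(-2)**2 + 8*(-4) + 16*(-2) - 2*(-4)*(-2))**2 - 63*(-16)) = 36*((-4*4 - 32 - 32 - 16)**2 + 1008) = 36*((-16 - 32 - 32 - 16)**2 + 1008) = 36*((-96)**2 + 1008) = 36*(9216 + 1008) = 36*10224 = 368064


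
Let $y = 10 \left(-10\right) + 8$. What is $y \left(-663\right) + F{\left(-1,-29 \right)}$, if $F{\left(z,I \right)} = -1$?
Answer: $60995$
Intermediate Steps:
$y = -92$ ($y = -100 + 8 = -92$)
$y \left(-663\right) + F{\left(-1,-29 \right)} = \left(-92\right) \left(-663\right) - 1 = 60996 - 1 = 60995$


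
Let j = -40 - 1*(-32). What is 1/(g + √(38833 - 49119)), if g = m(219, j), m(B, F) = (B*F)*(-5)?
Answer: 4380/38373943 - I*√10286/76747886 ≈ 0.00011414 - 1.3215e-6*I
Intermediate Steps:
j = -8 (j = -40 + 32 = -8)
m(B, F) = -5*B*F
g = 8760 (g = -5*219*(-8) = 8760)
1/(g + √(38833 - 49119)) = 1/(8760 + √(38833 - 49119)) = 1/(8760 + √(-10286)) = 1/(8760 + I*√10286)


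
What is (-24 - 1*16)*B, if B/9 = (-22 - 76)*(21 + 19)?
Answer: 1411200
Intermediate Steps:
B = -35280 (B = 9*((-22 - 76)*(21 + 19)) = 9*(-98*40) = 9*(-3920) = -35280)
(-24 - 1*16)*B = (-24 - 1*16)*(-35280) = (-24 - 16)*(-35280) = -40*(-35280) = 1411200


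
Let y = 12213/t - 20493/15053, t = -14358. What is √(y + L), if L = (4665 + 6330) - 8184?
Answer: 21*√33057642906019626/72043658 ≈ 52.998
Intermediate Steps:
y = -159360261/72043658 (y = 12213/(-14358) - 20493/15053 = 12213*(-1/14358) - 20493*1/15053 = -4071/4786 - 20493/15053 = -159360261/72043658 ≈ -2.2120)
L = 2811 (L = 10995 - 8184 = 2811)
√(y + L) = √(-159360261/72043658 + 2811) = √(202355362377/72043658) = 21*√33057642906019626/72043658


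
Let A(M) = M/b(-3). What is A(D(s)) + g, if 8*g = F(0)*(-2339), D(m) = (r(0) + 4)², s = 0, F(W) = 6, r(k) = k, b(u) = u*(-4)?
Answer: -21035/12 ≈ -1752.9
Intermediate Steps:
b(u) = -4*u
D(m) = 16 (D(m) = (0 + 4)² = 4² = 16)
A(M) = M/12 (A(M) = M/((-4*(-3))) = M/12)
g = -7017/4 (g = (6*(-2339))/8 = (⅛)*(-14034) = -7017/4 ≈ -1754.3)
A(D(s)) + g = (1/12)*16 - 7017/4 = 4/3 - 7017/4 = -21035/12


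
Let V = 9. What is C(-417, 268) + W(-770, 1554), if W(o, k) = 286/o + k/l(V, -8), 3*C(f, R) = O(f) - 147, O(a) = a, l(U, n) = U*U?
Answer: -159881/945 ≈ -169.19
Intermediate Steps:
l(U, n) = U**2
C(f, R) = -49 + f/3 (C(f, R) = (f - 147)/3 = (-147 + f)/3 = -49 + f/3)
W(o, k) = 286/o + k/81 (W(o, k) = 286/o + k/(9**2) = 286/o + k/81)
C(-417, 268) + W(-770, 1554) = (-49 + (1/3)*(-417)) + (286/(-770) + (1/81)*1554) = (-49 - 139) + (286*(-1/770) + 518/27) = -188 + (-13/35 + 518/27) = -188 + 17779/945 = -159881/945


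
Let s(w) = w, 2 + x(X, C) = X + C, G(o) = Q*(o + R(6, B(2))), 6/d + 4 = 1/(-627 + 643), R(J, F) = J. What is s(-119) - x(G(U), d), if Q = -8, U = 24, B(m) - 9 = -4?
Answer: 2615/21 ≈ 124.52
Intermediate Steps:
B(m) = 5 (B(m) = 9 - 4 = 5)
d = -32/21 (d = 6/(-4 + 1/(-627 + 643)) = 6/(-4 + 1/16) = 6/(-63/16) = 6*(-16/63) = -32/21 ≈ -1.5238)
G(o) = -48 - 8*o (G(o) = -8*(o + 6) = -8*(6 + o) = -48 - 8*o)
x(X, C) = -2 + C + X (x(X, C) = -2 + (X + C) = -2 + (C + X) = -2 + C + X)
s(-119) - x(G(U), d) = -119 - (-2 - 32/21 + (-48 - 8*24)) = -119 - (-2 - 32/21 + (-48 - 192)) = -119 - (-2 - 32/21 - 240) = -119 - 1*(-5114/21) = -119 + 5114/21 = 2615/21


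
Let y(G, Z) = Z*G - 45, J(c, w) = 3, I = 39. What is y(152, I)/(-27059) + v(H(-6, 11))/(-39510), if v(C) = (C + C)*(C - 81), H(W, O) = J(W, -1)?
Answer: -12209651/59394505 ≈ -0.20557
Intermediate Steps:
H(W, O) = 3
y(G, Z) = -45 + G*Z (y(G, Z) = G*Z - 45 = -45 + G*Z)
v(C) = 2*C*(-81 + C) (v(C) = (2*C)*(-81 + C) = 2*C*(-81 + C))
y(152, I)/(-27059) + v(H(-6, 11))/(-39510) = (-45 + 152*39)/(-27059) + (2*3*(-81 + 3))/(-39510) = (-45 + 5928)*(-1/27059) + (2*3*(-78))*(-1/39510) = 5883*(-1/27059) - 468*(-1/39510) = -5883/27059 + 26/2195 = -12209651/59394505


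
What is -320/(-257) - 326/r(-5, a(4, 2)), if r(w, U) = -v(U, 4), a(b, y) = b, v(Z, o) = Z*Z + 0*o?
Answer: 44451/2056 ≈ 21.620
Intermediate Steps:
v(Z, o) = Z² (v(Z, o) = Z² + 0 = Z²)
r(w, U) = -U²
-320/(-257) - 326/r(-5, a(4, 2)) = -320/(-257) - 326/((-1*4²)) = -320*(-1/257) - 326/((-1*16)) = 320/257 - 326/(-16) = 320/257 - 326*(-1/16) = 320/257 + 163/8 = 44451/2056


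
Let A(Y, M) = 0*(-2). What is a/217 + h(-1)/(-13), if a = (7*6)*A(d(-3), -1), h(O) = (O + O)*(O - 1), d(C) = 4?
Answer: -4/13 ≈ -0.30769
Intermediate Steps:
A(Y, M) = 0
h(O) = 2*O*(-1 + O) (h(O) = (2*O)*(-1 + O) = 2*O*(-1 + O))
a = 0 (a = (7*6)*0 = 42*0 = 0)
a/217 + h(-1)/(-13) = 0/217 + (2*(-1)*(-1 - 1))/(-13) = 0*(1/217) + (2*(-1)*(-2))*(-1/13) = 0 + 4*(-1/13) = 0 - 4/13 = -4/13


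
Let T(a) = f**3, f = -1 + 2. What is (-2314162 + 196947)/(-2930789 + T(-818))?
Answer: 2117215/2930788 ≈ 0.72240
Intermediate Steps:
f = 1
T(a) = 1 (T(a) = 1**3 = 1)
(-2314162 + 196947)/(-2930789 + T(-818)) = (-2314162 + 196947)/(-2930789 + 1) = -2117215/(-2930788) = -2117215*(-1/2930788) = 2117215/2930788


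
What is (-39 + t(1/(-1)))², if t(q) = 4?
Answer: 1225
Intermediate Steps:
(-39 + t(1/(-1)))² = (-39 + 4)² = (-35)² = 1225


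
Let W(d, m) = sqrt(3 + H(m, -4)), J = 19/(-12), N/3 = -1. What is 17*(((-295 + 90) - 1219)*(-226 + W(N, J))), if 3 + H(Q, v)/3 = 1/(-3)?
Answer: 5471008 - 24208*I*sqrt(7) ≈ 5.471e+6 - 64048.0*I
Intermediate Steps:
N = -3 (N = 3*(-1) = -3)
H(Q, v) = -10 (H(Q, v) = -9 + 3*(1/(-3)) = -9 + 3*(1*(-1/3)) = -9 + 3*(-1/3) = -9 - 1 = -10)
J = -19/12 (J = 19*(-1/12) = -19/12 ≈ -1.5833)
W(d, m) = I*sqrt(7) (W(d, m) = sqrt(3 - 10) = sqrt(-7) = I*sqrt(7))
17*(((-295 + 90) - 1219)*(-226 + W(N, J))) = 17*(((-295 + 90) - 1219)*(-226 + I*sqrt(7))) = 17*((-205 - 1219)*(-226 + I*sqrt(7))) = 17*(-1424*(-226 + I*sqrt(7))) = 17*(321824 - 1424*I*sqrt(7)) = 5471008 - 24208*I*sqrt(7)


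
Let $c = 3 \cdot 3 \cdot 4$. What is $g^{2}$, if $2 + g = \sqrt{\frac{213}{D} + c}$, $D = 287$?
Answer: $\frac{\left(574 - \sqrt{3026415}\right)^{2}}{82369} \approx 16.496$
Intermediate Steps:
$c = 36$ ($c = 9 \cdot 4 = 36$)
$g = -2 + \frac{\sqrt{3026415}}{287}$ ($g = -2 + \sqrt{\frac{213}{287} + 36} = -2 + \sqrt{\frac{10545}{287}} = -2 + \frac{\sqrt{3026415}}{287} \approx 4.0615$)
$g^{2} = \left(-2 + \frac{\sqrt{3026415}}{287}\right)^{2}$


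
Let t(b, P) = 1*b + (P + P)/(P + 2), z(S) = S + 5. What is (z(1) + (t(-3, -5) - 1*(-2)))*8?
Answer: 200/3 ≈ 66.667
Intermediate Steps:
z(S) = 5 + S
t(b, P) = b + 2*P/(2 + P) (t(b, P) = b + (2*P)/(2 + P) = b + 2*P/(2 + P))
(z(1) + (t(-3, -5) - 1*(-2)))*8 = ((5 + 1) + ((2*(-5) + 2*(-3) - 5*(-3))/(2 - 5) - 1*(-2)))*8 = (6 + ((-10 - 6 + 15)/(-3) + 2))*8 = (6 + (-⅓*(-1) + 2))*8 = (6 + (⅓ + 2))*8 = (6 + 7/3)*8 = (25/3)*8 = 200/3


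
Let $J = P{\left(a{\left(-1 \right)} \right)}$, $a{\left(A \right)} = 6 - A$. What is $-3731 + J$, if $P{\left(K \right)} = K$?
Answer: $-3724$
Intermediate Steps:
$J = 7$ ($J = 6 - -1 = 6 + 1 = 7$)
$-3731 + J = -3731 + 7 = -3724$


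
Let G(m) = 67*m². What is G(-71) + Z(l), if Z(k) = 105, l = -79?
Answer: 337852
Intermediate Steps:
G(-71) + Z(l) = 67*(-71)² + 105 = 67*5041 + 105 = 337747 + 105 = 337852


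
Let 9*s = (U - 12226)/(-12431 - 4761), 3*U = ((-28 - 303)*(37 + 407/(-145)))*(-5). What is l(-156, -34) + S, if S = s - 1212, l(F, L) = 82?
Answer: -3802971779/3365334 ≈ -1130.0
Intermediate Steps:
U = 1641098/87 (U = (((-28 - 303)*(37 + 407/(-145)))*(-5))/3 = (-331*(37 + 407*(-1/145))*(-5))/3 = (-331*(37 - 407/145)*(-5))/3 = (-331*4958/145*(-5))/3 = (-1641098/145*(-5))/3 = (⅓)*(1641098/29) = 1641098/87 ≈ 18863.)
s = -144359/3365334 (s = ((1641098/87 - 12226)/(-12431 - 4761))/9 = ((577436/87)/(-17192))/9 = ((577436/87)*(-1/17192))/9 = (⅑)*(-144359/373926) = -144359/3365334 ≈ -0.042896)
S = -4078929167/3365334 (S = -144359/3365334 - 1212 = -4078929167/3365334 ≈ -1212.0)
l(-156, -34) + S = 82 - 4078929167/3365334 = -3802971779/3365334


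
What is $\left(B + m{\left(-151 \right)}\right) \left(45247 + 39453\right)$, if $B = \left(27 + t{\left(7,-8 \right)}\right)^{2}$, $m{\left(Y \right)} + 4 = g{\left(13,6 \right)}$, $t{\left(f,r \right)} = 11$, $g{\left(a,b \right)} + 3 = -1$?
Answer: $121629200$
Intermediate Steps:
$g{\left(a,b \right)} = -4$ ($g{\left(a,b \right)} = -3 - 1 = -4$)
$m{\left(Y \right)} = -8$ ($m{\left(Y \right)} = -4 - 4 = -8$)
$B = 1444$ ($B = \left(27 + 11\right)^{2} = 38^{2} = 1444$)
$\left(B + m{\left(-151 \right)}\right) \left(45247 + 39453\right) = \left(1444 - 8\right) \left(45247 + 39453\right) = 1436 \cdot 84700 = 121629200$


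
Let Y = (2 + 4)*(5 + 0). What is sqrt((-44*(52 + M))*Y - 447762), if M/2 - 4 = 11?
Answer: 3*I*sqrt(61778) ≈ 745.66*I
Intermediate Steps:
M = 30 (M = 8 + 2*11 = 8 + 22 = 30)
Y = 30 (Y = 6*5 = 30)
sqrt((-44*(52 + M))*Y - 447762) = sqrt(-44*(52 + 30)*30 - 447762) = sqrt(-44*82*30 - 447762) = sqrt(-3608*30 - 447762) = sqrt(-108240 - 447762) = sqrt(-556002) = 3*I*sqrt(61778)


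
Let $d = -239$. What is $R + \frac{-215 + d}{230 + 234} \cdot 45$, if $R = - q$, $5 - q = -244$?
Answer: $- \frac{67983}{232} \approx -293.03$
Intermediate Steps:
$q = 249$ ($q = 5 - -244 = 5 + 244 = 249$)
$R = -249$ ($R = \left(-1\right) 249 = -249$)
$R + \frac{-215 + d}{230 + 234} \cdot 45 = -249 + \frac{-215 - 239}{230 + 234} \cdot 45 = -249 + - \frac{454}{464} \cdot 45 = -249 + \left(-454\right) \frac{1}{464} \cdot 45 = -249 - \frac{10215}{232} = - \frac{67983}{232}$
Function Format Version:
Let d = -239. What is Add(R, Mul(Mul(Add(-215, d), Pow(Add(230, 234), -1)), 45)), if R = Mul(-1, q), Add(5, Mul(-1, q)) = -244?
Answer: Rational(-67983, 232) ≈ -293.03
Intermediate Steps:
q = 249 (q = Add(5, Mul(-1, -244)) = Add(5, 244) = 249)
R = -249 (R = Mul(-1, 249) = -249)
Add(R, Mul(Mul(Add(-215, d), Pow(Add(230, 234), -1)), 45)) = Add(-249, Mul(Mul(Add(-215, -239), Pow(Add(230, 234), -1)), 45)) = Add(-249, Mul(Mul(-454, Pow(464, -1)), 45)) = Add(-249, Mul(Mul(-454, Rational(1, 464)), 45)) = Add(-249, Mul(Rational(-227, 232), 45)) = Add(-249, Rational(-10215, 232)) = Rational(-67983, 232)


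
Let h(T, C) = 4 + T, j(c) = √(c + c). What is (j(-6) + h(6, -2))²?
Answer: 88 + 40*I*√3 ≈ 88.0 + 69.282*I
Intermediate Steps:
j(c) = √2*√c (j(c) = √(2*c) = √2*√c)
(j(-6) + h(6, -2))² = (√2*√(-6) + (4 + 6))² = (√2*(I*√6) + 10)² = (2*I*√3 + 10)² = (10 + 2*I*√3)²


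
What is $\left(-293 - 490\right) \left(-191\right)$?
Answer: $149553$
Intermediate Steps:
$\left(-293 - 490\right) \left(-191\right) = \left(-783\right) \left(-191\right) = 149553$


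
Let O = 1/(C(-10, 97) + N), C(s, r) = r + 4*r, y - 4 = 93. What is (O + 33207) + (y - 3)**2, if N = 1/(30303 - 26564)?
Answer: 76241452627/1813416 ≈ 42043.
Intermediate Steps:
y = 97 (y = 4 + 93 = 97)
C(s, r) = 5*r
N = 1/3739 ≈ 0.00026745
O = 3739/1813416 (O = 1/(5*97 + 1/3739) = 1/(485 + 1/3739) = 1/(1813416/3739) = 3739/1813416 ≈ 0.0020619)
(O + 33207) + (y - 3)**2 = (3739/1813416 + 33207) + (97 - 3)**2 = 60218108851/1813416 + 94**2 = 60218108851/1813416 + 8836 = 76241452627/1813416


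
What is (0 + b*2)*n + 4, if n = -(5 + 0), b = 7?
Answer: -66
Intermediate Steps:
n = -5 (n = -1*5 = -5)
(0 + b*2)*n + 4 = (0 + 7*2)*(-5) + 4 = (0 + 14)*(-5) + 4 = 14*(-5) + 4 = -70 + 4 = -66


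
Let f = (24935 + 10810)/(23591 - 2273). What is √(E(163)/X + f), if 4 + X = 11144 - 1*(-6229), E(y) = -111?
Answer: √210293135917546/11220374 ≈ 1.2924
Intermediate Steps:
X = 17369 (X = -4 + (11144 - 1*(-6229)) = -4 + (11144 + 6229) = -4 + 17373 = 17369)
f = 11915/7106 (f = 35745/21318 = 35745*(1/21318) = 11915/7106 ≈ 1.6768)
√(E(163)/X + f) = √(-111/17369 + 11915/7106) = √(18742079/11220374) = √210293135917546/11220374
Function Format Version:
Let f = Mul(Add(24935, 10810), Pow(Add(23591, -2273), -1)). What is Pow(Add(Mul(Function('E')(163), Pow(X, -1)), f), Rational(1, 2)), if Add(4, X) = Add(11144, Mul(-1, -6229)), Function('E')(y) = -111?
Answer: Mul(Rational(1, 11220374), Pow(210293135917546, Rational(1, 2))) ≈ 1.2924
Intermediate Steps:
X = 17369 (X = Add(-4, Add(11144, Mul(-1, -6229))) = Add(-4, Add(11144, 6229)) = Add(-4, 17373) = 17369)
f = Rational(11915, 7106) (f = Mul(35745, Pow(21318, -1)) = Mul(35745, Rational(1, 21318)) = Rational(11915, 7106) ≈ 1.6768)
Pow(Add(Mul(Function('E')(163), Pow(X, -1)), f), Rational(1, 2)) = Pow(Add(Mul(-111, Pow(17369, -1)), Rational(11915, 7106)), Rational(1, 2)) = Pow(Add(Mul(-111, Rational(1, 17369)), Rational(11915, 7106)), Rational(1, 2)) = Pow(Add(Rational(-111, 17369), Rational(11915, 7106)), Rational(1, 2)) = Pow(Rational(18742079, 11220374), Rational(1, 2)) = Mul(Rational(1, 11220374), Pow(210293135917546, Rational(1, 2)))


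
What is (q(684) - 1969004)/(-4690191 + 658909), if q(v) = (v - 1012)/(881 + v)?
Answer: 1540745794/3154478165 ≈ 0.48843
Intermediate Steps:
q(v) = (-1012 + v)/(881 + v)
(q(684) - 1969004)/(-4690191 + 658909) = ((-1012 + 684)/(881 + 684) - 1969004)/(-4690191 + 658909) = (-328/1565 - 1969004)/(-4031282) = ((1/1565)*(-328) - 1969004)*(-1/4031282) = (-328/1565 - 1969004)*(-1/4031282) = -3081491588/1565*(-1/4031282) = 1540745794/3154478165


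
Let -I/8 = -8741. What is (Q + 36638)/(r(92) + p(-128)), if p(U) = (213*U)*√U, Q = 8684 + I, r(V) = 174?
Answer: 1671125/7928809947 + 2094784000*I*√2/7928809947 ≈ 0.00021077 + 0.37363*I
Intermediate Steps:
I = 69928 (I = -8*(-8741) = 69928)
Q = 78612 (Q = 8684 + 69928 = 78612)
p(U) = 213*U^(3/2)
(Q + 36638)/(r(92) + p(-128)) = (78612 + 36638)/(174 + 213*(-128)^(3/2)) = 115250/(174 + 213*(-1024*I*√2)) = 115250/(174 - 218112*I*√2)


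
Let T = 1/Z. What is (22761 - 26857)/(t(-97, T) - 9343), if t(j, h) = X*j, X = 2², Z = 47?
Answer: 4096/9731 ≈ 0.42092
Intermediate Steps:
T = 1/47 ≈ 0.021277
X = 4
t(j, h) = 4*j
(22761 - 26857)/(t(-97, T) - 9343) = (22761 - 26857)/(4*(-97) - 9343) = -4096/(-388 - 9343) = -4096/(-9731) = -4096*(-1/9731) = 4096/9731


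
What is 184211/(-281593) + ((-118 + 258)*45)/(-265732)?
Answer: -12681198338/18707067769 ≈ -0.67788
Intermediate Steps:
184211/(-281593) + ((-118 + 258)*45)/(-265732) = 184211*(-1/281593) + (140*45)*(-1/265732) = -184211/281593 + 6300*(-1/265732) = -184211/281593 - 1575/66433 = -12681198338/18707067769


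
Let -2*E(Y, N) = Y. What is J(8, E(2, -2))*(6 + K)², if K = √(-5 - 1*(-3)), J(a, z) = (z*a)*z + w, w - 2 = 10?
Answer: 680 + 240*I*√2 ≈ 680.0 + 339.41*I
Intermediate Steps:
w = 12 (w = 2 + 10 = 12)
E(Y, N) = -Y/2
J(a, z) = 12 + a*z² (J(a, z) = (z*a)*z + 12 = (a*z)*z + 12 = a*z² + 12 = 12 + a*z²)
K = I*√2 (K = √(-5 + 3) = √(-2) = I*√2 ≈ 1.4142*I)
J(8, E(2, -2))*(6 + K)² = (12 + 8*(-½*2)²)*(6 + I*√2)² = (12 + 8*(-1)²)*(6 + I*√2)² = (12 + 8*1)*(6 + I*√2)² = (12 + 8)*(6 + I*√2)² = 20*(6 + I*√2)²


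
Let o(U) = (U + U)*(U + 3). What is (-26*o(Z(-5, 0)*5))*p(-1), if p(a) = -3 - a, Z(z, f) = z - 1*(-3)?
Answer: 7280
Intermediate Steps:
Z(z, f) = 3 + z (Z(z, f) = z + 3 = 3 + z)
o(U) = 2*U*(3 + U) (o(U) = (2*U)*(3 + U) = 2*U*(3 + U))
(-26*o(Z(-5, 0)*5))*p(-1) = (-52*(3 - 5)*5*(3 + (3 - 5)*5))*(-3 - 1*(-1)) = (-52*(-2*5)*(3 - 2*5))*(-3 + 1) = -52*(-10)*(3 - 10)*(-2) = -52*(-10)*(-7)*(-2) = -26*140*(-2) = -3640*(-2) = 7280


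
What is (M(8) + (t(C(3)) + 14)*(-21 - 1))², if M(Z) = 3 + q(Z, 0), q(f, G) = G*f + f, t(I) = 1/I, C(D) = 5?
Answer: 2271049/25 ≈ 90842.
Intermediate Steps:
q(f, G) = f + G*f
M(Z) = 3 + Z (M(Z) = 3 + Z*(1 + 0) = 3 + Z*1 = 3 + Z)
(M(8) + (t(C(3)) + 14)*(-21 - 1))² = ((3 + 8) + (1/5 + 14)*(-21 - 1))² = (11 + (⅕ + 14)*(-22))² = (11 + (71/5)*(-22))² = (11 - 1562/5)² = (-1507/5)² = 2271049/25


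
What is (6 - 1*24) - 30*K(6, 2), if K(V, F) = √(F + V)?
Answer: -18 - 60*√2 ≈ -102.85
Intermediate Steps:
(6 - 1*24) - 30*K(6, 2) = (6 - 1*24) - 30*√(2 + 6) = (6 - 24) - 60*√2 = -18 - 60*√2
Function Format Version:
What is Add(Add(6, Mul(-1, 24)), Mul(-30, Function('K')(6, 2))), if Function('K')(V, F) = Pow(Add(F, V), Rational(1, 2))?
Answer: Add(-18, Mul(-60, Pow(2, Rational(1, 2)))) ≈ -102.85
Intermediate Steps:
Add(Add(6, Mul(-1, 24)), Mul(-30, Function('K')(6, 2))) = Add(Add(6, Mul(-1, 24)), Mul(-30, Pow(Add(2, 6), Rational(1, 2)))) = Add(Add(6, -24), Mul(-30, Pow(8, Rational(1, 2)))) = Add(-18, Mul(-30, Mul(2, Pow(2, Rational(1, 2))))) = Add(-18, Mul(-60, Pow(2, Rational(1, 2))))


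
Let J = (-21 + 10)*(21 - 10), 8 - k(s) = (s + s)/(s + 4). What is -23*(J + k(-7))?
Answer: 8119/3 ≈ 2706.3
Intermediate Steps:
k(s) = 8 - 2*s/(4 + s) (k(s) = 8 - (s + s)/(s + 4) = 8 - 2*s/(4 + s))
J = -121 (J = -11*11 = -121)
-23*(J + k(-7)) = -23*(-121 + 2*(16 + 3*(-7))/(4 - 7)) = -23*(-121 + 2*(16 - 21)/(-3)) = -23*(-121 + 2*(-⅓)*(-5)) = -23*(-121 + 10/3) = -23*(-353/3) = 8119/3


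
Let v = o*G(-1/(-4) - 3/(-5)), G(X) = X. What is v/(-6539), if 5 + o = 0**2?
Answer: 17/26156 ≈ 0.00064995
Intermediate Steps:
o = -5 (o = -5 + 0**2 = -5 + 0 = -5)
v = -17/4 (v = -5*(-1/(-4) - 3/(-5)) = -5*(-1*(-1/4) - 3*(-1/5)) = -5*(1/4 + 3/5) = -5*17/20 = -17/4 ≈ -4.2500)
v/(-6539) = -17/4/(-6539) = -17/4*(-1/6539) = 17/26156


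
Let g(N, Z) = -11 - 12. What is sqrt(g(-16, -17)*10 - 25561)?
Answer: I*sqrt(25791) ≈ 160.6*I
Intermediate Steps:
g(N, Z) = -23
sqrt(g(-16, -17)*10 - 25561) = sqrt(-23*10 - 25561) = sqrt(-230 - 25561) = sqrt(-25791) = I*sqrt(25791)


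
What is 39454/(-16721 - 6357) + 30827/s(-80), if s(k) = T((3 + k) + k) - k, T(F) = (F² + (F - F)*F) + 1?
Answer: -132135957/285359470 ≈ -0.46305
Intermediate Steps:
T(F) = 1 + F² (T(F) = (F² + 0*F) + 1 = (F² + 0) + 1 = F² + 1 = 1 + F²)
s(k) = 1 + (3 + 2*k)² - k (s(k) = (1 + ((3 + k) + k)²) - k = (1 + (3 + 2*k)²) - k = 1 + (3 + 2*k)² - k)
39454/(-16721 - 6357) + 30827/s(-80) = 39454/(-16721 - 6357) + 30827/(1 + (3 + 2*(-80))² - 1*(-80)) = 39454/(-23078) + 30827/(1 + (3 - 160)² + 80) = 39454*(-1/23078) + 30827/(1 + (-157)² + 80) = -19727/11539 + 30827/(1 + 24649 + 80) = -19727/11539 + 30827/24730 = -132135957/285359470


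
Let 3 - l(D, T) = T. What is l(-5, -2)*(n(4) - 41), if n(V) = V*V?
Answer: -125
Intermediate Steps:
l(D, T) = 3 - T
n(V) = V**2
l(-5, -2)*(n(4) - 41) = (3 - 1*(-2))*(4**2 - 41) = (3 + 2)*(16 - 41) = 5*(-25) = -125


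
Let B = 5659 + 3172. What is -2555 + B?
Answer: 6276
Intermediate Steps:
B = 8831
-2555 + B = -2555 + 8831 = 6276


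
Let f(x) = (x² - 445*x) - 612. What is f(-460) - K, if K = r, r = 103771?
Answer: 311917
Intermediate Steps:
f(x) = -612 + x² - 445*x
K = 103771
f(-460) - K = (-612 + (-460)² - 445*(-460)) - 1*103771 = (-612 + 211600 + 204700) - 103771 = 415688 - 103771 = 311917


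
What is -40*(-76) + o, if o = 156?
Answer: 3196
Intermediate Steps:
-40*(-76) + o = -40*(-76) + 156 = 3040 + 156 = 3196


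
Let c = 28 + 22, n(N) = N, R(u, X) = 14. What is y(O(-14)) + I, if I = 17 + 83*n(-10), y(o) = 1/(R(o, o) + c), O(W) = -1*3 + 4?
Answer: -52031/64 ≈ -812.98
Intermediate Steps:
c = 50
O(W) = 1 (O(W) = -3 + 4 = 1)
y(o) = 1/64 (y(o) = 1/(14 + 50) = 1/64)
I = -813 (I = 17 + 83*(-10) = 17 - 830 = -813)
y(O(-14)) + I = 1/64 - 813 = -52031/64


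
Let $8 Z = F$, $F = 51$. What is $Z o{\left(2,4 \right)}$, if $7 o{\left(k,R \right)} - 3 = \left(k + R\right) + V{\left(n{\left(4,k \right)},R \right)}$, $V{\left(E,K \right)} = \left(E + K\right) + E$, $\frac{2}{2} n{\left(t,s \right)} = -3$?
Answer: $\frac{51}{8} \approx 6.375$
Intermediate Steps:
$n{\left(t,s \right)} = -3$
$Z = \frac{51}{8}$ ($Z = \frac{1}{8} \cdot 51 = \frac{51}{8} \approx 6.375$)
$V{\left(E,K \right)} = K + 2 E$
$o{\left(k,R \right)} = - \frac{3}{7} + \frac{k}{7} + \frac{2 R}{7}$ ($o{\left(k,R \right)} = \frac{3}{7} + \frac{\left(k + R\right) + \left(R + 2 \left(-3\right)\right)}{7} = \frac{3}{7} + \frac{\left(R + k\right) + \left(R - 6\right)}{7} = \frac{3}{7} + \frac{\left(R + k\right) + \left(-6 + R\right)}{7} = \frac{3}{7} + \frac{-6 + k + 2 R}{7} = \frac{3}{7} + \left(- \frac{6}{7} + \frac{k}{7} + \frac{2 R}{7}\right) = - \frac{3}{7} + \frac{k}{7} + \frac{2 R}{7}$)
$Z o{\left(2,4 \right)} = \frac{51 \left(- \frac{3}{7} + \frac{1}{7} \cdot 2 + \frac{2}{7} \cdot 4\right)}{8} = \frac{51 \left(- \frac{3}{7} + \frac{2}{7} + \frac{8}{7}\right)}{8} = \frac{51}{8} \cdot 1 = \frac{51}{8}$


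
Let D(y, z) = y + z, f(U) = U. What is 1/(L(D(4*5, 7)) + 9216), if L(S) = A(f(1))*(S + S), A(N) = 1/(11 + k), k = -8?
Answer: 1/9234 ≈ 0.00010830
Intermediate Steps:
A(N) = ⅓ (A(N) = 1/(11 - 8) = 1/3 = ⅓)
L(S) = 2*S/3 (L(S) = (S + S)/3 = (2*S)/3 = 2*S/3)
1/(L(D(4*5, 7)) + 9216) = 1/(2*(4*5 + 7)/3 + 9216) = 1/(2*(20 + 7)/3 + 9216) = 1/((⅔)*27 + 9216) = 1/(18 + 9216) = 1/9234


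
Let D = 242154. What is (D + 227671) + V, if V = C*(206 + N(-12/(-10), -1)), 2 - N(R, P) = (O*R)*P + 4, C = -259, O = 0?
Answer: 416989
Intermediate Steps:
N(R, P) = -2 (N(R, P) = 2 - ((0*R)*P + 4) = 2 - (0*P + 4) = 2 - (0 + 4) = 2 - 1*4 = 2 - 4 = -2)
V = -52836 (V = -259*(206 - 2) = -259*204 = -52836)
(D + 227671) + V = (242154 + 227671) - 52836 = 469825 - 52836 = 416989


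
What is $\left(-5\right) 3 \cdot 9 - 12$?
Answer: $-147$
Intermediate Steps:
$\left(-5\right) 3 \cdot 9 - 12 = \left(-15\right) 9 - 12 = -135 - 12 = -147$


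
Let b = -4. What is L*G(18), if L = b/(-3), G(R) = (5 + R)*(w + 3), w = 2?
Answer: 460/3 ≈ 153.33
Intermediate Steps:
G(R) = 25 + 5*R (G(R) = (5 + R)*(2 + 3) = (5 + R)*5 = 25 + 5*R)
L = 4/3 (L = -4/(-3) = -4*(-1/3) = 4/3 ≈ 1.3333)
L*G(18) = 4*(25 + 5*18)/3 = 4*(25 + 90)/3 = (4/3)*115 = 460/3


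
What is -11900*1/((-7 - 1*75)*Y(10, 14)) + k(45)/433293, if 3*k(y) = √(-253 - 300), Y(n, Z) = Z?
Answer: 425/41 + I*√553/1299879 ≈ 10.366 + 1.8091e-5*I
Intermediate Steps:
k(y) = I*√553/3 (k(y) = √(-253 - 300)/3 = √(-553)/3 = (I*√553)/3 = I*√553/3)
-11900*1/((-7 - 1*75)*Y(10, 14)) + k(45)/433293 = -11900*1/(14*(-7 - 1*75)) + (I*√553/3)/433293 = -11900*1/(14*(-7 - 75)) + (I*√553/3)*(1/433293) = -11900/(14*(-82)) + I*√553/1299879 = -11900/(-1148) + I*√553/1299879 = -11900*(-1/1148) + I*√553/1299879 = 425/41 + I*√553/1299879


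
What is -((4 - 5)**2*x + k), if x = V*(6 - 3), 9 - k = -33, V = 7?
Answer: -63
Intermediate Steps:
k = 42 (k = 9 - 1*(-33) = 9 + 33 = 42)
x = 21 (x = 7*(6 - 3) = 7*3 = 21)
-((4 - 5)**2*x + k) = -((4 - 5)**2*21 + 42) = -((-1)**2*21 + 42) = -(1*21 + 42) = -(21 + 42) = -1*63 = -63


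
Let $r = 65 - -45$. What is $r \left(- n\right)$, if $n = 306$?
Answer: $-33660$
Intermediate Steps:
$r = 110$ ($r = 65 + 45 = 110$)
$r \left(- n\right) = 110 \left(\left(-1\right) 306\right) = 110 \left(-306\right) = -33660$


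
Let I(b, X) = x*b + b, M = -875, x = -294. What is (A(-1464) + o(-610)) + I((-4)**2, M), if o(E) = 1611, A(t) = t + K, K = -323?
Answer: -4864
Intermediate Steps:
I(b, X) = -293*b (I(b, X) = -294*b + b = -293*b)
A(t) = -323 + t (A(t) = t - 323 = -323 + t)
(A(-1464) + o(-610)) + I((-4)**2, M) = ((-323 - 1464) + 1611) - 293*(-4)**2 = (-1787 + 1611) - 293*16 = -176 - 4688 = -4864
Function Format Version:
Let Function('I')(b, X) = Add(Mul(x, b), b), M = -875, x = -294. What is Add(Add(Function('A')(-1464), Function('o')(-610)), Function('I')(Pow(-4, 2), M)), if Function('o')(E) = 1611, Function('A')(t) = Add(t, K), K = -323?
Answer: -4864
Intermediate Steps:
Function('I')(b, X) = Mul(-293, b) (Function('I')(b, X) = Add(Mul(-294, b), b) = Mul(-293, b))
Function('A')(t) = Add(-323, t) (Function('A')(t) = Add(t, -323) = Add(-323, t))
Add(Add(Function('A')(-1464), Function('o')(-610)), Function('I')(Pow(-4, 2), M)) = Add(Add(Add(-323, -1464), 1611), Mul(-293, Pow(-4, 2))) = Add(Add(-1787, 1611), Mul(-293, 16)) = Add(-176, -4688) = -4864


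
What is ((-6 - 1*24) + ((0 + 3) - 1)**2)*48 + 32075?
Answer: 30827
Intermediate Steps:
((-6 - 1*24) + ((0 + 3) - 1)**2)*48 + 32075 = ((-6 - 24) + (3 - 1)**2)*48 + 32075 = (-30 + 2**2)*48 + 32075 = (-30 + 4)*48 + 32075 = -26*48 + 32075 = -1248 + 32075 = 30827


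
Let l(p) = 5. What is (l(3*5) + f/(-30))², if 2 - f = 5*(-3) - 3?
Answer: 169/9 ≈ 18.778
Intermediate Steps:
f = 20 (f = 2 - (5*(-3) - 3) = 2 - (-15 - 3) = 2 - 1*(-18) = 2 + 18 = 20)
(l(3*5) + f/(-30))² = (5 + 20/(-30))² = (5 + 20*(-1/30))² = (5 - ⅔)² = (13/3)² = 169/9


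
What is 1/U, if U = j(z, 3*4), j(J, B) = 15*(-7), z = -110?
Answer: -1/105 ≈ -0.0095238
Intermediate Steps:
j(J, B) = -105
U = -105
1/U = 1/(-105) = -1/105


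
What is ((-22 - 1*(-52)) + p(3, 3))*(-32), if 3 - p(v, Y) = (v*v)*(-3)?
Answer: -1920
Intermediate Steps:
p(v, Y) = 3 + 3*v² (p(v, Y) = 3 - v*v*(-3) = 3 - v²*(-3) = 3 - (-3)*v² = 3 + 3*v²)
((-22 - 1*(-52)) + p(3, 3))*(-32) = ((-22 - 1*(-52)) + (3 + 3*3²))*(-32) = ((-22 + 52) + (3 + 3*9))*(-32) = (30 + (3 + 27))*(-32) = (30 + 30)*(-32) = 60*(-32) = -1920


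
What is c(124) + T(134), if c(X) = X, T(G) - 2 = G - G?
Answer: 126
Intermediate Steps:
T(G) = 2 (T(G) = 2 + (G - G) = 2 + 0 = 2)
c(124) + T(134) = 124 + 2 = 126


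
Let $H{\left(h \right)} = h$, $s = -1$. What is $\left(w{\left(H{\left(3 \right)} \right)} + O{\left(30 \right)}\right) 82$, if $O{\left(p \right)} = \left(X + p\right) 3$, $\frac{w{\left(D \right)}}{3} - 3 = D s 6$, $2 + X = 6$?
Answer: $4674$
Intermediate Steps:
$X = 4$ ($X = -2 + 6 = 4$)
$w{\left(D \right)} = 9 - 18 D$ ($w{\left(D \right)} = 9 + 3 D \left(-1\right) 6 = 9 + 3 - D 6 = 9 + 3 \left(- 6 D\right) = 9 - 18 D$)
$O{\left(p \right)} = 12 + 3 p$ ($O{\left(p \right)} = \left(4 + p\right) 3 = 12 + 3 p$)
$\left(w{\left(H{\left(3 \right)} \right)} + O{\left(30 \right)}\right) 82 = \left(\left(9 - 54\right) + \left(12 + 3 \cdot 30\right)\right) 82 = \left(\left(9 - 54\right) + \left(12 + 90\right)\right) 82 = \left(-45 + 102\right) 82 = 57 \cdot 82 = 4674$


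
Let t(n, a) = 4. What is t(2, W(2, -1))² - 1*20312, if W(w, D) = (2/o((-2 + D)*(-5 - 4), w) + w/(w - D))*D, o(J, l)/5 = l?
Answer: -20296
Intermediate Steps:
o(J, l) = 5*l
W(w, D) = D*(2/(5*w) + w/(w - D)) (W(w, D) = (2/((5*w)) + w/(w - D))*D = (2*(1/(5*w)) + w/(w - D))*D = (2/(5*w) + w/(w - D))*D = D*(2/(5*w) + w/(w - D)))
t(2, W(2, -1))² - 1*20312 = 4² - 1*20312 = 16 - 20312 = -20296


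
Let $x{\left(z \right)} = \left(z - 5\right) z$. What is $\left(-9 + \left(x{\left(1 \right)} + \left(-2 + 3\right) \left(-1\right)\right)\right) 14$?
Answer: $-196$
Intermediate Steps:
$x{\left(z \right)} = z \left(-5 + z\right)$ ($x{\left(z \right)} = \left(-5 + z\right) z = z \left(-5 + z\right)$)
$\left(-9 + \left(x{\left(1 \right)} + \left(-2 + 3\right) \left(-1\right)\right)\right) 14 = \left(-9 + \left(1 \left(-5 + 1\right) + \left(-2 + 3\right) \left(-1\right)\right)\right) 14 = \left(-9 + \left(1 \left(-4\right) + 1 \left(-1\right)\right)\right) 14 = \left(-9 - 5\right) 14 = \left(-14\right) 14 = -196$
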